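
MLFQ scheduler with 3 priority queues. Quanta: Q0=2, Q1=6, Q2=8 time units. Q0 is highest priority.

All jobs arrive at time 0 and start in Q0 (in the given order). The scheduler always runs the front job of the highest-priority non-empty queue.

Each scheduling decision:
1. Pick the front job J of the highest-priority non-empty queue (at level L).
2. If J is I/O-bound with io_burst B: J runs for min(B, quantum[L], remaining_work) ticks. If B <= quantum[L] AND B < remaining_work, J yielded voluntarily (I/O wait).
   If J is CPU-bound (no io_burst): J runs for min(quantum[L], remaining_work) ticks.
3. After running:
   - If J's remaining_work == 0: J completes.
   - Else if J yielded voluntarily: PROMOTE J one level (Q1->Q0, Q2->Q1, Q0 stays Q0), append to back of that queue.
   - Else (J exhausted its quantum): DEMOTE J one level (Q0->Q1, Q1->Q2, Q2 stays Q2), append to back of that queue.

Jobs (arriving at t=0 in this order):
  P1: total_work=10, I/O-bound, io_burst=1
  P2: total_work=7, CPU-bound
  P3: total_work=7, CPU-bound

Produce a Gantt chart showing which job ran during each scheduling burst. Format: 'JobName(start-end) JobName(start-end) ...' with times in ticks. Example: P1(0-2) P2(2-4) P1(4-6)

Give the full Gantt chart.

Answer: P1(0-1) P2(1-3) P3(3-5) P1(5-6) P1(6-7) P1(7-8) P1(8-9) P1(9-10) P1(10-11) P1(11-12) P1(12-13) P1(13-14) P2(14-19) P3(19-24)

Derivation:
t=0-1: P1@Q0 runs 1, rem=9, I/O yield, promote→Q0. Q0=[P2,P3,P1] Q1=[] Q2=[]
t=1-3: P2@Q0 runs 2, rem=5, quantum used, demote→Q1. Q0=[P3,P1] Q1=[P2] Q2=[]
t=3-5: P3@Q0 runs 2, rem=5, quantum used, demote→Q1. Q0=[P1] Q1=[P2,P3] Q2=[]
t=5-6: P1@Q0 runs 1, rem=8, I/O yield, promote→Q0. Q0=[P1] Q1=[P2,P3] Q2=[]
t=6-7: P1@Q0 runs 1, rem=7, I/O yield, promote→Q0. Q0=[P1] Q1=[P2,P3] Q2=[]
t=7-8: P1@Q0 runs 1, rem=6, I/O yield, promote→Q0. Q0=[P1] Q1=[P2,P3] Q2=[]
t=8-9: P1@Q0 runs 1, rem=5, I/O yield, promote→Q0. Q0=[P1] Q1=[P2,P3] Q2=[]
t=9-10: P1@Q0 runs 1, rem=4, I/O yield, promote→Q0. Q0=[P1] Q1=[P2,P3] Q2=[]
t=10-11: P1@Q0 runs 1, rem=3, I/O yield, promote→Q0. Q0=[P1] Q1=[P2,P3] Q2=[]
t=11-12: P1@Q0 runs 1, rem=2, I/O yield, promote→Q0. Q0=[P1] Q1=[P2,P3] Q2=[]
t=12-13: P1@Q0 runs 1, rem=1, I/O yield, promote→Q0. Q0=[P1] Q1=[P2,P3] Q2=[]
t=13-14: P1@Q0 runs 1, rem=0, completes. Q0=[] Q1=[P2,P3] Q2=[]
t=14-19: P2@Q1 runs 5, rem=0, completes. Q0=[] Q1=[P3] Q2=[]
t=19-24: P3@Q1 runs 5, rem=0, completes. Q0=[] Q1=[] Q2=[]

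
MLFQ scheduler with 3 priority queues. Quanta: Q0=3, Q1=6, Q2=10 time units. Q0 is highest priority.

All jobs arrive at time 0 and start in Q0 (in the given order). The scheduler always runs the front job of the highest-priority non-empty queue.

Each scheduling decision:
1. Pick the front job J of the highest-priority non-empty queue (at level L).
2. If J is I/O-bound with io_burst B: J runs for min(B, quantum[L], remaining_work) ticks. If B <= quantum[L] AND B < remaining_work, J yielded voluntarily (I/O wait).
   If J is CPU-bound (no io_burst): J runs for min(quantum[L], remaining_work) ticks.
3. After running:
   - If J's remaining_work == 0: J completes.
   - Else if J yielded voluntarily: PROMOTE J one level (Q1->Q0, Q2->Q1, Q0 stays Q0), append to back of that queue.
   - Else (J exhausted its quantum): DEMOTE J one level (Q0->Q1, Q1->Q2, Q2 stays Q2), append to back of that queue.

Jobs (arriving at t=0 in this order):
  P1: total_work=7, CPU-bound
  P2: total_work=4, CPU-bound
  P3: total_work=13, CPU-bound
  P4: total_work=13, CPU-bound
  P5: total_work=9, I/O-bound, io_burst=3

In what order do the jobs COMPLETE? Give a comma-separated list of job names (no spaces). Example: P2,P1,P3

Answer: P5,P1,P2,P3,P4

Derivation:
t=0-3: P1@Q0 runs 3, rem=4, quantum used, demote→Q1. Q0=[P2,P3,P4,P5] Q1=[P1] Q2=[]
t=3-6: P2@Q0 runs 3, rem=1, quantum used, demote→Q1. Q0=[P3,P4,P5] Q1=[P1,P2] Q2=[]
t=6-9: P3@Q0 runs 3, rem=10, quantum used, demote→Q1. Q0=[P4,P5] Q1=[P1,P2,P3] Q2=[]
t=9-12: P4@Q0 runs 3, rem=10, quantum used, demote→Q1. Q0=[P5] Q1=[P1,P2,P3,P4] Q2=[]
t=12-15: P5@Q0 runs 3, rem=6, I/O yield, promote→Q0. Q0=[P5] Q1=[P1,P2,P3,P4] Q2=[]
t=15-18: P5@Q0 runs 3, rem=3, I/O yield, promote→Q0. Q0=[P5] Q1=[P1,P2,P3,P4] Q2=[]
t=18-21: P5@Q0 runs 3, rem=0, completes. Q0=[] Q1=[P1,P2,P3,P4] Q2=[]
t=21-25: P1@Q1 runs 4, rem=0, completes. Q0=[] Q1=[P2,P3,P4] Q2=[]
t=25-26: P2@Q1 runs 1, rem=0, completes. Q0=[] Q1=[P3,P4] Q2=[]
t=26-32: P3@Q1 runs 6, rem=4, quantum used, demote→Q2. Q0=[] Q1=[P4] Q2=[P3]
t=32-38: P4@Q1 runs 6, rem=4, quantum used, demote→Q2. Q0=[] Q1=[] Q2=[P3,P4]
t=38-42: P3@Q2 runs 4, rem=0, completes. Q0=[] Q1=[] Q2=[P4]
t=42-46: P4@Q2 runs 4, rem=0, completes. Q0=[] Q1=[] Q2=[]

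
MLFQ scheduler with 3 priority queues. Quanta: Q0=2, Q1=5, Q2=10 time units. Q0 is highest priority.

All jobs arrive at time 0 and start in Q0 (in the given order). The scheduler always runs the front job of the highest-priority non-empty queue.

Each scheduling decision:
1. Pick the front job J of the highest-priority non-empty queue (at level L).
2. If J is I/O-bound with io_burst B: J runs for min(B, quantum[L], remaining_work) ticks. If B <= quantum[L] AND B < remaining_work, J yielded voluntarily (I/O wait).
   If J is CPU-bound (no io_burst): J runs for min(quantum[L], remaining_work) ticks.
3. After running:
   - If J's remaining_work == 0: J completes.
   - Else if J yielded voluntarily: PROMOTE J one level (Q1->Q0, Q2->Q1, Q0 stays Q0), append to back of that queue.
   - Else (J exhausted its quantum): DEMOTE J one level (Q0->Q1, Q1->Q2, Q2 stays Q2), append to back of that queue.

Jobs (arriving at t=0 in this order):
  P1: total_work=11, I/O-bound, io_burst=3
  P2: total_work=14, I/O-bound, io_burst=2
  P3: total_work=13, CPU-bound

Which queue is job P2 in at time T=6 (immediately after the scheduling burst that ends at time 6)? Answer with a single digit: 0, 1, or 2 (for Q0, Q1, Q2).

t=0-2: P1@Q0 runs 2, rem=9, quantum used, demote→Q1. Q0=[P2,P3] Q1=[P1] Q2=[]
t=2-4: P2@Q0 runs 2, rem=12, I/O yield, promote→Q0. Q0=[P3,P2] Q1=[P1] Q2=[]
t=4-6: P3@Q0 runs 2, rem=11, quantum used, demote→Q1. Q0=[P2] Q1=[P1,P3] Q2=[]
t=6-8: P2@Q0 runs 2, rem=10, I/O yield, promote→Q0. Q0=[P2] Q1=[P1,P3] Q2=[]
t=8-10: P2@Q0 runs 2, rem=8, I/O yield, promote→Q0. Q0=[P2] Q1=[P1,P3] Q2=[]
t=10-12: P2@Q0 runs 2, rem=6, I/O yield, promote→Q0. Q0=[P2] Q1=[P1,P3] Q2=[]
t=12-14: P2@Q0 runs 2, rem=4, I/O yield, promote→Q0. Q0=[P2] Q1=[P1,P3] Q2=[]
t=14-16: P2@Q0 runs 2, rem=2, I/O yield, promote→Q0. Q0=[P2] Q1=[P1,P3] Q2=[]
t=16-18: P2@Q0 runs 2, rem=0, completes. Q0=[] Q1=[P1,P3] Q2=[]
t=18-21: P1@Q1 runs 3, rem=6, I/O yield, promote→Q0. Q0=[P1] Q1=[P3] Q2=[]
t=21-23: P1@Q0 runs 2, rem=4, quantum used, demote→Q1. Q0=[] Q1=[P3,P1] Q2=[]
t=23-28: P3@Q1 runs 5, rem=6, quantum used, demote→Q2. Q0=[] Q1=[P1] Q2=[P3]
t=28-31: P1@Q1 runs 3, rem=1, I/O yield, promote→Q0. Q0=[P1] Q1=[] Q2=[P3]
t=31-32: P1@Q0 runs 1, rem=0, completes. Q0=[] Q1=[] Q2=[P3]
t=32-38: P3@Q2 runs 6, rem=0, completes. Q0=[] Q1=[] Q2=[]

Answer: 0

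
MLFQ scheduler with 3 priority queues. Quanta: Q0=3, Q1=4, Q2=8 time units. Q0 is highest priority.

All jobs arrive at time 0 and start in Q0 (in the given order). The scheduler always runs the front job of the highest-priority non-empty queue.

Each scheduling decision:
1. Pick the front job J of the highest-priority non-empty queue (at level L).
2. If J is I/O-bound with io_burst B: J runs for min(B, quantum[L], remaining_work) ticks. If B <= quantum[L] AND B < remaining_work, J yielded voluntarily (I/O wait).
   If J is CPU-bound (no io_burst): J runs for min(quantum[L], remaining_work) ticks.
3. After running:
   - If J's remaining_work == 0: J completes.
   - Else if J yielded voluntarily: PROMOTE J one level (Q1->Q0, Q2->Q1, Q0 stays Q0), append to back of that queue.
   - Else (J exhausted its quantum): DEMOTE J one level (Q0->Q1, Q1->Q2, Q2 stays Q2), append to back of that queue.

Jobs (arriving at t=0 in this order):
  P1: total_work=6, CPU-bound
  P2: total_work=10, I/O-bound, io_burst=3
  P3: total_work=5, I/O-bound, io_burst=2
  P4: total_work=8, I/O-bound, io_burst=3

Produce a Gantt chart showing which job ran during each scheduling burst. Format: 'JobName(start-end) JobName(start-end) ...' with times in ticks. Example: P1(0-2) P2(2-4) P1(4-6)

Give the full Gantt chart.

t=0-3: P1@Q0 runs 3, rem=3, quantum used, demote→Q1. Q0=[P2,P3,P4] Q1=[P1] Q2=[]
t=3-6: P2@Q0 runs 3, rem=7, I/O yield, promote→Q0. Q0=[P3,P4,P2] Q1=[P1] Q2=[]
t=6-8: P3@Q0 runs 2, rem=3, I/O yield, promote→Q0. Q0=[P4,P2,P3] Q1=[P1] Q2=[]
t=8-11: P4@Q0 runs 3, rem=5, I/O yield, promote→Q0. Q0=[P2,P3,P4] Q1=[P1] Q2=[]
t=11-14: P2@Q0 runs 3, rem=4, I/O yield, promote→Q0. Q0=[P3,P4,P2] Q1=[P1] Q2=[]
t=14-16: P3@Q0 runs 2, rem=1, I/O yield, promote→Q0. Q0=[P4,P2,P3] Q1=[P1] Q2=[]
t=16-19: P4@Q0 runs 3, rem=2, I/O yield, promote→Q0. Q0=[P2,P3,P4] Q1=[P1] Q2=[]
t=19-22: P2@Q0 runs 3, rem=1, I/O yield, promote→Q0. Q0=[P3,P4,P2] Q1=[P1] Q2=[]
t=22-23: P3@Q0 runs 1, rem=0, completes. Q0=[P4,P2] Q1=[P1] Q2=[]
t=23-25: P4@Q0 runs 2, rem=0, completes. Q0=[P2] Q1=[P1] Q2=[]
t=25-26: P2@Q0 runs 1, rem=0, completes. Q0=[] Q1=[P1] Q2=[]
t=26-29: P1@Q1 runs 3, rem=0, completes. Q0=[] Q1=[] Q2=[]

Answer: P1(0-3) P2(3-6) P3(6-8) P4(8-11) P2(11-14) P3(14-16) P4(16-19) P2(19-22) P3(22-23) P4(23-25) P2(25-26) P1(26-29)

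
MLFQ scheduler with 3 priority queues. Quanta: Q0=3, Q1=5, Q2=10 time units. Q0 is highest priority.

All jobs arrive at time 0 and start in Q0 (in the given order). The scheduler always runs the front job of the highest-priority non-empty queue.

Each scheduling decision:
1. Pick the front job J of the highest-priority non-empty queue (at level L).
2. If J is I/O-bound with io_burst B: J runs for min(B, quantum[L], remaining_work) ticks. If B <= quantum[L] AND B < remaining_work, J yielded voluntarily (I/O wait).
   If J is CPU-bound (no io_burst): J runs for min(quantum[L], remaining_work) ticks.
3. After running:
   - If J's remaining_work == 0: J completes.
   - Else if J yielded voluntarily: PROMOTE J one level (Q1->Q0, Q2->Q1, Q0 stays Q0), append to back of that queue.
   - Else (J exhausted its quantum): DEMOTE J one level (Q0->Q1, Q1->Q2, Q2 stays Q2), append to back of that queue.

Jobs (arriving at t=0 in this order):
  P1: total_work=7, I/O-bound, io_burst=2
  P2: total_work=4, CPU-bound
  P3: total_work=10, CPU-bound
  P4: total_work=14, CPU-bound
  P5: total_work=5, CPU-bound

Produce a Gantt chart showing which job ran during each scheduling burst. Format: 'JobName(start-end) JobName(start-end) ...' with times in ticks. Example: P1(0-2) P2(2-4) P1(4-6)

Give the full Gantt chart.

t=0-2: P1@Q0 runs 2, rem=5, I/O yield, promote→Q0. Q0=[P2,P3,P4,P5,P1] Q1=[] Q2=[]
t=2-5: P2@Q0 runs 3, rem=1, quantum used, demote→Q1. Q0=[P3,P4,P5,P1] Q1=[P2] Q2=[]
t=5-8: P3@Q0 runs 3, rem=7, quantum used, demote→Q1. Q0=[P4,P5,P1] Q1=[P2,P3] Q2=[]
t=8-11: P4@Q0 runs 3, rem=11, quantum used, demote→Q1. Q0=[P5,P1] Q1=[P2,P3,P4] Q2=[]
t=11-14: P5@Q0 runs 3, rem=2, quantum used, demote→Q1. Q0=[P1] Q1=[P2,P3,P4,P5] Q2=[]
t=14-16: P1@Q0 runs 2, rem=3, I/O yield, promote→Q0. Q0=[P1] Q1=[P2,P3,P4,P5] Q2=[]
t=16-18: P1@Q0 runs 2, rem=1, I/O yield, promote→Q0. Q0=[P1] Q1=[P2,P3,P4,P5] Q2=[]
t=18-19: P1@Q0 runs 1, rem=0, completes. Q0=[] Q1=[P2,P3,P4,P5] Q2=[]
t=19-20: P2@Q1 runs 1, rem=0, completes. Q0=[] Q1=[P3,P4,P5] Q2=[]
t=20-25: P3@Q1 runs 5, rem=2, quantum used, demote→Q2. Q0=[] Q1=[P4,P5] Q2=[P3]
t=25-30: P4@Q1 runs 5, rem=6, quantum used, demote→Q2. Q0=[] Q1=[P5] Q2=[P3,P4]
t=30-32: P5@Q1 runs 2, rem=0, completes. Q0=[] Q1=[] Q2=[P3,P4]
t=32-34: P3@Q2 runs 2, rem=0, completes. Q0=[] Q1=[] Q2=[P4]
t=34-40: P4@Q2 runs 6, rem=0, completes. Q0=[] Q1=[] Q2=[]

Answer: P1(0-2) P2(2-5) P3(5-8) P4(8-11) P5(11-14) P1(14-16) P1(16-18) P1(18-19) P2(19-20) P3(20-25) P4(25-30) P5(30-32) P3(32-34) P4(34-40)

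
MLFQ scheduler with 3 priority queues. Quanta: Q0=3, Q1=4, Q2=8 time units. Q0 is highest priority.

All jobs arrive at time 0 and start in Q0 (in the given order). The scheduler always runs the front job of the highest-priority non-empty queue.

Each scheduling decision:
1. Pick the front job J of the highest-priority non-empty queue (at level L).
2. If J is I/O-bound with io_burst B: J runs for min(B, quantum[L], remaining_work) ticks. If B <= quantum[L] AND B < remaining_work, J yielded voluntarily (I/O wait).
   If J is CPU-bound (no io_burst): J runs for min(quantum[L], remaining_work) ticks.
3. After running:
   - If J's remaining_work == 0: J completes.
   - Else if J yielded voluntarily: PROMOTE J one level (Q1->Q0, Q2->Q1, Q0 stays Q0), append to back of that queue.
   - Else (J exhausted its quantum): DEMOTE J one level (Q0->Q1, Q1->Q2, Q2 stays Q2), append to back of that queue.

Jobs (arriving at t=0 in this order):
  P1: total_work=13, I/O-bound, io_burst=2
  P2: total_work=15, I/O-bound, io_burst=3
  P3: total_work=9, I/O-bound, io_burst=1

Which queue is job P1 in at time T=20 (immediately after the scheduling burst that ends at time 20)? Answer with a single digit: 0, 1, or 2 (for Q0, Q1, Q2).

t=0-2: P1@Q0 runs 2, rem=11, I/O yield, promote→Q0. Q0=[P2,P3,P1] Q1=[] Q2=[]
t=2-5: P2@Q0 runs 3, rem=12, I/O yield, promote→Q0. Q0=[P3,P1,P2] Q1=[] Q2=[]
t=5-6: P3@Q0 runs 1, rem=8, I/O yield, promote→Q0. Q0=[P1,P2,P3] Q1=[] Q2=[]
t=6-8: P1@Q0 runs 2, rem=9, I/O yield, promote→Q0. Q0=[P2,P3,P1] Q1=[] Q2=[]
t=8-11: P2@Q0 runs 3, rem=9, I/O yield, promote→Q0. Q0=[P3,P1,P2] Q1=[] Q2=[]
t=11-12: P3@Q0 runs 1, rem=7, I/O yield, promote→Q0. Q0=[P1,P2,P3] Q1=[] Q2=[]
t=12-14: P1@Q0 runs 2, rem=7, I/O yield, promote→Q0. Q0=[P2,P3,P1] Q1=[] Q2=[]
t=14-17: P2@Q0 runs 3, rem=6, I/O yield, promote→Q0. Q0=[P3,P1,P2] Q1=[] Q2=[]
t=17-18: P3@Q0 runs 1, rem=6, I/O yield, promote→Q0. Q0=[P1,P2,P3] Q1=[] Q2=[]
t=18-20: P1@Q0 runs 2, rem=5, I/O yield, promote→Q0. Q0=[P2,P3,P1] Q1=[] Q2=[]
t=20-23: P2@Q0 runs 3, rem=3, I/O yield, promote→Q0. Q0=[P3,P1,P2] Q1=[] Q2=[]
t=23-24: P3@Q0 runs 1, rem=5, I/O yield, promote→Q0. Q0=[P1,P2,P3] Q1=[] Q2=[]
t=24-26: P1@Q0 runs 2, rem=3, I/O yield, promote→Q0. Q0=[P2,P3,P1] Q1=[] Q2=[]
t=26-29: P2@Q0 runs 3, rem=0, completes. Q0=[P3,P1] Q1=[] Q2=[]
t=29-30: P3@Q0 runs 1, rem=4, I/O yield, promote→Q0. Q0=[P1,P3] Q1=[] Q2=[]
t=30-32: P1@Q0 runs 2, rem=1, I/O yield, promote→Q0. Q0=[P3,P1] Q1=[] Q2=[]
t=32-33: P3@Q0 runs 1, rem=3, I/O yield, promote→Q0. Q0=[P1,P3] Q1=[] Q2=[]
t=33-34: P1@Q0 runs 1, rem=0, completes. Q0=[P3] Q1=[] Q2=[]
t=34-35: P3@Q0 runs 1, rem=2, I/O yield, promote→Q0. Q0=[P3] Q1=[] Q2=[]
t=35-36: P3@Q0 runs 1, rem=1, I/O yield, promote→Q0. Q0=[P3] Q1=[] Q2=[]
t=36-37: P3@Q0 runs 1, rem=0, completes. Q0=[] Q1=[] Q2=[]

Answer: 0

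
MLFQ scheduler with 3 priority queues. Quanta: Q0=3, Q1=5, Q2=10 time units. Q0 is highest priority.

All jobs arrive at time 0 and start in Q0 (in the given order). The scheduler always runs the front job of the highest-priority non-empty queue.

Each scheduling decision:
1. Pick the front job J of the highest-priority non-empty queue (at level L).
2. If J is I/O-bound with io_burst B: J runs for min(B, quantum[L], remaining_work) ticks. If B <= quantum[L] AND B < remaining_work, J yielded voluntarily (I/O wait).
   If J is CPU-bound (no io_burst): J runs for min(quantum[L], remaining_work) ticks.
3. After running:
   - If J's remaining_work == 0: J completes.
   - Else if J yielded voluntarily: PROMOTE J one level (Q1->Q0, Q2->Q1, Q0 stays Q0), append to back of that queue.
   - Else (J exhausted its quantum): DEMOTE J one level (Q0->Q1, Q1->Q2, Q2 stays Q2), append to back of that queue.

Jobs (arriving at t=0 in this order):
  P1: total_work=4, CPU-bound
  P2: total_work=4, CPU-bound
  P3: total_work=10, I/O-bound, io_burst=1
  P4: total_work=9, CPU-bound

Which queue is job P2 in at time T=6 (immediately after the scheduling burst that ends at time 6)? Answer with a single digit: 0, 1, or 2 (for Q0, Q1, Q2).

Answer: 1

Derivation:
t=0-3: P1@Q0 runs 3, rem=1, quantum used, demote→Q1. Q0=[P2,P3,P4] Q1=[P1] Q2=[]
t=3-6: P2@Q0 runs 3, rem=1, quantum used, demote→Q1. Q0=[P3,P4] Q1=[P1,P2] Q2=[]
t=6-7: P3@Q0 runs 1, rem=9, I/O yield, promote→Q0. Q0=[P4,P3] Q1=[P1,P2] Q2=[]
t=7-10: P4@Q0 runs 3, rem=6, quantum used, demote→Q1. Q0=[P3] Q1=[P1,P2,P4] Q2=[]
t=10-11: P3@Q0 runs 1, rem=8, I/O yield, promote→Q0. Q0=[P3] Q1=[P1,P2,P4] Q2=[]
t=11-12: P3@Q0 runs 1, rem=7, I/O yield, promote→Q0. Q0=[P3] Q1=[P1,P2,P4] Q2=[]
t=12-13: P3@Q0 runs 1, rem=6, I/O yield, promote→Q0. Q0=[P3] Q1=[P1,P2,P4] Q2=[]
t=13-14: P3@Q0 runs 1, rem=5, I/O yield, promote→Q0. Q0=[P3] Q1=[P1,P2,P4] Q2=[]
t=14-15: P3@Q0 runs 1, rem=4, I/O yield, promote→Q0. Q0=[P3] Q1=[P1,P2,P4] Q2=[]
t=15-16: P3@Q0 runs 1, rem=3, I/O yield, promote→Q0. Q0=[P3] Q1=[P1,P2,P4] Q2=[]
t=16-17: P3@Q0 runs 1, rem=2, I/O yield, promote→Q0. Q0=[P3] Q1=[P1,P2,P4] Q2=[]
t=17-18: P3@Q0 runs 1, rem=1, I/O yield, promote→Q0. Q0=[P3] Q1=[P1,P2,P4] Q2=[]
t=18-19: P3@Q0 runs 1, rem=0, completes. Q0=[] Q1=[P1,P2,P4] Q2=[]
t=19-20: P1@Q1 runs 1, rem=0, completes. Q0=[] Q1=[P2,P4] Q2=[]
t=20-21: P2@Q1 runs 1, rem=0, completes. Q0=[] Q1=[P4] Q2=[]
t=21-26: P4@Q1 runs 5, rem=1, quantum used, demote→Q2. Q0=[] Q1=[] Q2=[P4]
t=26-27: P4@Q2 runs 1, rem=0, completes. Q0=[] Q1=[] Q2=[]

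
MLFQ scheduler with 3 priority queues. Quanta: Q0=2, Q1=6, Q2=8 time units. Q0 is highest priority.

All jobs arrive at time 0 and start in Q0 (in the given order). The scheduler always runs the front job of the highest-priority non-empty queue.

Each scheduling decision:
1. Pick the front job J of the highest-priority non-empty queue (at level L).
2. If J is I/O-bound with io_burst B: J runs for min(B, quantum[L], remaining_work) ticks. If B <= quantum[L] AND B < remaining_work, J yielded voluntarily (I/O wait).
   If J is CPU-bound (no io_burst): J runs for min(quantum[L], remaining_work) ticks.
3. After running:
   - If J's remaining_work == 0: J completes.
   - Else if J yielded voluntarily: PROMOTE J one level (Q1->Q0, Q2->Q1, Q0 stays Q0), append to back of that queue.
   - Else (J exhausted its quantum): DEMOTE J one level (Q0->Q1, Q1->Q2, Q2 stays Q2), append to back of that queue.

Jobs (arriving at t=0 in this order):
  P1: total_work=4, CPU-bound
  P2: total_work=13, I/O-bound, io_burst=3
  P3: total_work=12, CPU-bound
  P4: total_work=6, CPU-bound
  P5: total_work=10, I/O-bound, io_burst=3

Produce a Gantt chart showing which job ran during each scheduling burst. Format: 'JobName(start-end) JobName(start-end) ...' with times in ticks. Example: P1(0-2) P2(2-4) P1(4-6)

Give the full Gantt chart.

t=0-2: P1@Q0 runs 2, rem=2, quantum used, demote→Q1. Q0=[P2,P3,P4,P5] Q1=[P1] Q2=[]
t=2-4: P2@Q0 runs 2, rem=11, quantum used, demote→Q1. Q0=[P3,P4,P5] Q1=[P1,P2] Q2=[]
t=4-6: P3@Q0 runs 2, rem=10, quantum used, demote→Q1. Q0=[P4,P5] Q1=[P1,P2,P3] Q2=[]
t=6-8: P4@Q0 runs 2, rem=4, quantum used, demote→Q1. Q0=[P5] Q1=[P1,P2,P3,P4] Q2=[]
t=8-10: P5@Q0 runs 2, rem=8, quantum used, demote→Q1. Q0=[] Q1=[P1,P2,P3,P4,P5] Q2=[]
t=10-12: P1@Q1 runs 2, rem=0, completes. Q0=[] Q1=[P2,P3,P4,P5] Q2=[]
t=12-15: P2@Q1 runs 3, rem=8, I/O yield, promote→Q0. Q0=[P2] Q1=[P3,P4,P5] Q2=[]
t=15-17: P2@Q0 runs 2, rem=6, quantum used, demote→Q1. Q0=[] Q1=[P3,P4,P5,P2] Q2=[]
t=17-23: P3@Q1 runs 6, rem=4, quantum used, demote→Q2. Q0=[] Q1=[P4,P5,P2] Q2=[P3]
t=23-27: P4@Q1 runs 4, rem=0, completes. Q0=[] Q1=[P5,P2] Q2=[P3]
t=27-30: P5@Q1 runs 3, rem=5, I/O yield, promote→Q0. Q0=[P5] Q1=[P2] Q2=[P3]
t=30-32: P5@Q0 runs 2, rem=3, quantum used, demote→Q1. Q0=[] Q1=[P2,P5] Q2=[P3]
t=32-35: P2@Q1 runs 3, rem=3, I/O yield, promote→Q0. Q0=[P2] Q1=[P5] Q2=[P3]
t=35-37: P2@Q0 runs 2, rem=1, quantum used, demote→Q1. Q0=[] Q1=[P5,P2] Q2=[P3]
t=37-40: P5@Q1 runs 3, rem=0, completes. Q0=[] Q1=[P2] Q2=[P3]
t=40-41: P2@Q1 runs 1, rem=0, completes. Q0=[] Q1=[] Q2=[P3]
t=41-45: P3@Q2 runs 4, rem=0, completes. Q0=[] Q1=[] Q2=[]

Answer: P1(0-2) P2(2-4) P3(4-6) P4(6-8) P5(8-10) P1(10-12) P2(12-15) P2(15-17) P3(17-23) P4(23-27) P5(27-30) P5(30-32) P2(32-35) P2(35-37) P5(37-40) P2(40-41) P3(41-45)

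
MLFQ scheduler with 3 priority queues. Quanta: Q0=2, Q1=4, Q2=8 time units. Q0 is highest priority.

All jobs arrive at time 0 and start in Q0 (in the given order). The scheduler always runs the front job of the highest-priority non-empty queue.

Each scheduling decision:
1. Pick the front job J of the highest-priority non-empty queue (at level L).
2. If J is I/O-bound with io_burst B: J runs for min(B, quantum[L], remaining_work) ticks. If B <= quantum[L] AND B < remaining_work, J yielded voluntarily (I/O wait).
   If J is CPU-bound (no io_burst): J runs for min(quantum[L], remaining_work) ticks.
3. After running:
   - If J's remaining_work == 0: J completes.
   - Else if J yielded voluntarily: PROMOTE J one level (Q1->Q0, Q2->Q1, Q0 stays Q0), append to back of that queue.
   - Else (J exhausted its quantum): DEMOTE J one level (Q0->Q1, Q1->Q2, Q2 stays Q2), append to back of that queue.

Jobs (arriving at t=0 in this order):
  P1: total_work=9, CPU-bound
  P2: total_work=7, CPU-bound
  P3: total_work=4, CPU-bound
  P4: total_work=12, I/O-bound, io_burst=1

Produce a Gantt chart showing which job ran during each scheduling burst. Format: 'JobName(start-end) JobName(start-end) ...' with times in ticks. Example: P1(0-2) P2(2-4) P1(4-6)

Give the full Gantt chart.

t=0-2: P1@Q0 runs 2, rem=7, quantum used, demote→Q1. Q0=[P2,P3,P4] Q1=[P1] Q2=[]
t=2-4: P2@Q0 runs 2, rem=5, quantum used, demote→Q1. Q0=[P3,P4] Q1=[P1,P2] Q2=[]
t=4-6: P3@Q0 runs 2, rem=2, quantum used, demote→Q1. Q0=[P4] Q1=[P1,P2,P3] Q2=[]
t=6-7: P4@Q0 runs 1, rem=11, I/O yield, promote→Q0. Q0=[P4] Q1=[P1,P2,P3] Q2=[]
t=7-8: P4@Q0 runs 1, rem=10, I/O yield, promote→Q0. Q0=[P4] Q1=[P1,P2,P3] Q2=[]
t=8-9: P4@Q0 runs 1, rem=9, I/O yield, promote→Q0. Q0=[P4] Q1=[P1,P2,P3] Q2=[]
t=9-10: P4@Q0 runs 1, rem=8, I/O yield, promote→Q0. Q0=[P4] Q1=[P1,P2,P3] Q2=[]
t=10-11: P4@Q0 runs 1, rem=7, I/O yield, promote→Q0. Q0=[P4] Q1=[P1,P2,P3] Q2=[]
t=11-12: P4@Q0 runs 1, rem=6, I/O yield, promote→Q0. Q0=[P4] Q1=[P1,P2,P3] Q2=[]
t=12-13: P4@Q0 runs 1, rem=5, I/O yield, promote→Q0. Q0=[P4] Q1=[P1,P2,P3] Q2=[]
t=13-14: P4@Q0 runs 1, rem=4, I/O yield, promote→Q0. Q0=[P4] Q1=[P1,P2,P3] Q2=[]
t=14-15: P4@Q0 runs 1, rem=3, I/O yield, promote→Q0. Q0=[P4] Q1=[P1,P2,P3] Q2=[]
t=15-16: P4@Q0 runs 1, rem=2, I/O yield, promote→Q0. Q0=[P4] Q1=[P1,P2,P3] Q2=[]
t=16-17: P4@Q0 runs 1, rem=1, I/O yield, promote→Q0. Q0=[P4] Q1=[P1,P2,P3] Q2=[]
t=17-18: P4@Q0 runs 1, rem=0, completes. Q0=[] Q1=[P1,P2,P3] Q2=[]
t=18-22: P1@Q1 runs 4, rem=3, quantum used, demote→Q2. Q0=[] Q1=[P2,P3] Q2=[P1]
t=22-26: P2@Q1 runs 4, rem=1, quantum used, demote→Q2. Q0=[] Q1=[P3] Q2=[P1,P2]
t=26-28: P3@Q1 runs 2, rem=0, completes. Q0=[] Q1=[] Q2=[P1,P2]
t=28-31: P1@Q2 runs 3, rem=0, completes. Q0=[] Q1=[] Q2=[P2]
t=31-32: P2@Q2 runs 1, rem=0, completes. Q0=[] Q1=[] Q2=[]

Answer: P1(0-2) P2(2-4) P3(4-6) P4(6-7) P4(7-8) P4(8-9) P4(9-10) P4(10-11) P4(11-12) P4(12-13) P4(13-14) P4(14-15) P4(15-16) P4(16-17) P4(17-18) P1(18-22) P2(22-26) P3(26-28) P1(28-31) P2(31-32)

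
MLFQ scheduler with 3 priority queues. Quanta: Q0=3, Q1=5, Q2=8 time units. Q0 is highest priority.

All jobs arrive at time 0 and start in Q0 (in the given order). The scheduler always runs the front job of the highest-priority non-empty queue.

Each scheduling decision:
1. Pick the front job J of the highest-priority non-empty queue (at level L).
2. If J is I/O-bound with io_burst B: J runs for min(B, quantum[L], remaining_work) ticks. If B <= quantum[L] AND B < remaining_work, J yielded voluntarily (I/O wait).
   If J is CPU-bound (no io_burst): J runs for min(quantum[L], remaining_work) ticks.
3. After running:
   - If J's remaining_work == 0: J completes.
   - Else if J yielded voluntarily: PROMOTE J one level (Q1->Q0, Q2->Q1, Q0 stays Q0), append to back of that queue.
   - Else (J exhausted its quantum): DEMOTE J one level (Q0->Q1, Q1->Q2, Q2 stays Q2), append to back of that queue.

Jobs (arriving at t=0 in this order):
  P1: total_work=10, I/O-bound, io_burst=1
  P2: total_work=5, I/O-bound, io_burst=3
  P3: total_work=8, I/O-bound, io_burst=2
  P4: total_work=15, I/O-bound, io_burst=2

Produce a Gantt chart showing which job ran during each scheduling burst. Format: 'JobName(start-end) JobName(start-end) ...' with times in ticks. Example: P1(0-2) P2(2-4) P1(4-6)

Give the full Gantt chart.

Answer: P1(0-1) P2(1-4) P3(4-6) P4(6-8) P1(8-9) P2(9-11) P3(11-13) P4(13-15) P1(15-16) P3(16-18) P4(18-20) P1(20-21) P3(21-23) P4(23-25) P1(25-26) P4(26-28) P1(28-29) P4(29-31) P1(31-32) P4(32-34) P1(34-35) P4(35-36) P1(36-37) P1(37-38)

Derivation:
t=0-1: P1@Q0 runs 1, rem=9, I/O yield, promote→Q0. Q0=[P2,P3,P4,P1] Q1=[] Q2=[]
t=1-4: P2@Q0 runs 3, rem=2, I/O yield, promote→Q0. Q0=[P3,P4,P1,P2] Q1=[] Q2=[]
t=4-6: P3@Q0 runs 2, rem=6, I/O yield, promote→Q0. Q0=[P4,P1,P2,P3] Q1=[] Q2=[]
t=6-8: P4@Q0 runs 2, rem=13, I/O yield, promote→Q0. Q0=[P1,P2,P3,P4] Q1=[] Q2=[]
t=8-9: P1@Q0 runs 1, rem=8, I/O yield, promote→Q0. Q0=[P2,P3,P4,P1] Q1=[] Q2=[]
t=9-11: P2@Q0 runs 2, rem=0, completes. Q0=[P3,P4,P1] Q1=[] Q2=[]
t=11-13: P3@Q0 runs 2, rem=4, I/O yield, promote→Q0. Q0=[P4,P1,P3] Q1=[] Q2=[]
t=13-15: P4@Q0 runs 2, rem=11, I/O yield, promote→Q0. Q0=[P1,P3,P4] Q1=[] Q2=[]
t=15-16: P1@Q0 runs 1, rem=7, I/O yield, promote→Q0. Q0=[P3,P4,P1] Q1=[] Q2=[]
t=16-18: P3@Q0 runs 2, rem=2, I/O yield, promote→Q0. Q0=[P4,P1,P3] Q1=[] Q2=[]
t=18-20: P4@Q0 runs 2, rem=9, I/O yield, promote→Q0. Q0=[P1,P3,P4] Q1=[] Q2=[]
t=20-21: P1@Q0 runs 1, rem=6, I/O yield, promote→Q0. Q0=[P3,P4,P1] Q1=[] Q2=[]
t=21-23: P3@Q0 runs 2, rem=0, completes. Q0=[P4,P1] Q1=[] Q2=[]
t=23-25: P4@Q0 runs 2, rem=7, I/O yield, promote→Q0. Q0=[P1,P4] Q1=[] Q2=[]
t=25-26: P1@Q0 runs 1, rem=5, I/O yield, promote→Q0. Q0=[P4,P1] Q1=[] Q2=[]
t=26-28: P4@Q0 runs 2, rem=5, I/O yield, promote→Q0. Q0=[P1,P4] Q1=[] Q2=[]
t=28-29: P1@Q0 runs 1, rem=4, I/O yield, promote→Q0. Q0=[P4,P1] Q1=[] Q2=[]
t=29-31: P4@Q0 runs 2, rem=3, I/O yield, promote→Q0. Q0=[P1,P4] Q1=[] Q2=[]
t=31-32: P1@Q0 runs 1, rem=3, I/O yield, promote→Q0. Q0=[P4,P1] Q1=[] Q2=[]
t=32-34: P4@Q0 runs 2, rem=1, I/O yield, promote→Q0. Q0=[P1,P4] Q1=[] Q2=[]
t=34-35: P1@Q0 runs 1, rem=2, I/O yield, promote→Q0. Q0=[P4,P1] Q1=[] Q2=[]
t=35-36: P4@Q0 runs 1, rem=0, completes. Q0=[P1] Q1=[] Q2=[]
t=36-37: P1@Q0 runs 1, rem=1, I/O yield, promote→Q0. Q0=[P1] Q1=[] Q2=[]
t=37-38: P1@Q0 runs 1, rem=0, completes. Q0=[] Q1=[] Q2=[]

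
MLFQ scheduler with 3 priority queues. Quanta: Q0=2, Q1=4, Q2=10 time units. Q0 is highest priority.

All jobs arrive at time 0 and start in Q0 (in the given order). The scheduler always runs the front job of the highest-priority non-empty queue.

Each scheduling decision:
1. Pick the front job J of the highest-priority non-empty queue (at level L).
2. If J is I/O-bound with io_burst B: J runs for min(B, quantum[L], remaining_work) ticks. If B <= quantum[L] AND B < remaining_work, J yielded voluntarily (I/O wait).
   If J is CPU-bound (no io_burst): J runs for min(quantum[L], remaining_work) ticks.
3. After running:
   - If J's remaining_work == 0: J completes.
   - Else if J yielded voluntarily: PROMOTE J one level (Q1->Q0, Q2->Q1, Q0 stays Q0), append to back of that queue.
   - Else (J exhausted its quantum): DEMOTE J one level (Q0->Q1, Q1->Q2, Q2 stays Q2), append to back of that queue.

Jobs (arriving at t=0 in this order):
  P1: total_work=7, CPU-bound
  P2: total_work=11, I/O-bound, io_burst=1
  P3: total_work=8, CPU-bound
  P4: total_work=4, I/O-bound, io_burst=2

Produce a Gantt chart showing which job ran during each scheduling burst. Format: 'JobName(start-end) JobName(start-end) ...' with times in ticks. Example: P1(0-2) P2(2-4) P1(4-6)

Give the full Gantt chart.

Answer: P1(0-2) P2(2-3) P3(3-5) P4(5-7) P2(7-8) P4(8-10) P2(10-11) P2(11-12) P2(12-13) P2(13-14) P2(14-15) P2(15-16) P2(16-17) P2(17-18) P2(18-19) P1(19-23) P3(23-27) P1(27-28) P3(28-30)

Derivation:
t=0-2: P1@Q0 runs 2, rem=5, quantum used, demote→Q1. Q0=[P2,P3,P4] Q1=[P1] Q2=[]
t=2-3: P2@Q0 runs 1, rem=10, I/O yield, promote→Q0. Q0=[P3,P4,P2] Q1=[P1] Q2=[]
t=3-5: P3@Q0 runs 2, rem=6, quantum used, demote→Q1. Q0=[P4,P2] Q1=[P1,P3] Q2=[]
t=5-7: P4@Q0 runs 2, rem=2, I/O yield, promote→Q0. Q0=[P2,P4] Q1=[P1,P3] Q2=[]
t=7-8: P2@Q0 runs 1, rem=9, I/O yield, promote→Q0. Q0=[P4,P2] Q1=[P1,P3] Q2=[]
t=8-10: P4@Q0 runs 2, rem=0, completes. Q0=[P2] Q1=[P1,P3] Q2=[]
t=10-11: P2@Q0 runs 1, rem=8, I/O yield, promote→Q0. Q0=[P2] Q1=[P1,P3] Q2=[]
t=11-12: P2@Q0 runs 1, rem=7, I/O yield, promote→Q0. Q0=[P2] Q1=[P1,P3] Q2=[]
t=12-13: P2@Q0 runs 1, rem=6, I/O yield, promote→Q0. Q0=[P2] Q1=[P1,P3] Q2=[]
t=13-14: P2@Q0 runs 1, rem=5, I/O yield, promote→Q0. Q0=[P2] Q1=[P1,P3] Q2=[]
t=14-15: P2@Q0 runs 1, rem=4, I/O yield, promote→Q0. Q0=[P2] Q1=[P1,P3] Q2=[]
t=15-16: P2@Q0 runs 1, rem=3, I/O yield, promote→Q0. Q0=[P2] Q1=[P1,P3] Q2=[]
t=16-17: P2@Q0 runs 1, rem=2, I/O yield, promote→Q0. Q0=[P2] Q1=[P1,P3] Q2=[]
t=17-18: P2@Q0 runs 1, rem=1, I/O yield, promote→Q0. Q0=[P2] Q1=[P1,P3] Q2=[]
t=18-19: P2@Q0 runs 1, rem=0, completes. Q0=[] Q1=[P1,P3] Q2=[]
t=19-23: P1@Q1 runs 4, rem=1, quantum used, demote→Q2. Q0=[] Q1=[P3] Q2=[P1]
t=23-27: P3@Q1 runs 4, rem=2, quantum used, demote→Q2. Q0=[] Q1=[] Q2=[P1,P3]
t=27-28: P1@Q2 runs 1, rem=0, completes. Q0=[] Q1=[] Q2=[P3]
t=28-30: P3@Q2 runs 2, rem=0, completes. Q0=[] Q1=[] Q2=[]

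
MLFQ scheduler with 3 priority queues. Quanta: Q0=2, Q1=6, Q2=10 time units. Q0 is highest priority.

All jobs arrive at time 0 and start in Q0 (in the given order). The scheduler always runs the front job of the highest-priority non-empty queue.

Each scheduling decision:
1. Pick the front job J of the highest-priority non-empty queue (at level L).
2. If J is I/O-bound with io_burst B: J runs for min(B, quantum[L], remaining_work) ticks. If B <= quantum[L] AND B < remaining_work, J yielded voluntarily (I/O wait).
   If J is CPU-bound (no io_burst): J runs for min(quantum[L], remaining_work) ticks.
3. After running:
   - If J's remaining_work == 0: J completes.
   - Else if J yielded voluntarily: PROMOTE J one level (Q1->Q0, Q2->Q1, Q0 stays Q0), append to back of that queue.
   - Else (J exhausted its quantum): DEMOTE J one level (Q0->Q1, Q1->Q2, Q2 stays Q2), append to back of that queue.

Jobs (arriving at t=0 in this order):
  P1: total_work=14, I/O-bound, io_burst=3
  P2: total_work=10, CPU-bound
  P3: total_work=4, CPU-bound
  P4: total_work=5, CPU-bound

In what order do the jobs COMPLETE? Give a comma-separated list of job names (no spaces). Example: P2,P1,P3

Answer: P3,P4,P1,P2

Derivation:
t=0-2: P1@Q0 runs 2, rem=12, quantum used, demote→Q1. Q0=[P2,P3,P4] Q1=[P1] Q2=[]
t=2-4: P2@Q0 runs 2, rem=8, quantum used, demote→Q1. Q0=[P3,P4] Q1=[P1,P2] Q2=[]
t=4-6: P3@Q0 runs 2, rem=2, quantum used, demote→Q1. Q0=[P4] Q1=[P1,P2,P3] Q2=[]
t=6-8: P4@Q0 runs 2, rem=3, quantum used, demote→Q1. Q0=[] Q1=[P1,P2,P3,P4] Q2=[]
t=8-11: P1@Q1 runs 3, rem=9, I/O yield, promote→Q0. Q0=[P1] Q1=[P2,P3,P4] Q2=[]
t=11-13: P1@Q0 runs 2, rem=7, quantum used, demote→Q1. Q0=[] Q1=[P2,P3,P4,P1] Q2=[]
t=13-19: P2@Q1 runs 6, rem=2, quantum used, demote→Q2. Q0=[] Q1=[P3,P4,P1] Q2=[P2]
t=19-21: P3@Q1 runs 2, rem=0, completes. Q0=[] Q1=[P4,P1] Q2=[P2]
t=21-24: P4@Q1 runs 3, rem=0, completes. Q0=[] Q1=[P1] Q2=[P2]
t=24-27: P1@Q1 runs 3, rem=4, I/O yield, promote→Q0. Q0=[P1] Q1=[] Q2=[P2]
t=27-29: P1@Q0 runs 2, rem=2, quantum used, demote→Q1. Q0=[] Q1=[P1] Q2=[P2]
t=29-31: P1@Q1 runs 2, rem=0, completes. Q0=[] Q1=[] Q2=[P2]
t=31-33: P2@Q2 runs 2, rem=0, completes. Q0=[] Q1=[] Q2=[]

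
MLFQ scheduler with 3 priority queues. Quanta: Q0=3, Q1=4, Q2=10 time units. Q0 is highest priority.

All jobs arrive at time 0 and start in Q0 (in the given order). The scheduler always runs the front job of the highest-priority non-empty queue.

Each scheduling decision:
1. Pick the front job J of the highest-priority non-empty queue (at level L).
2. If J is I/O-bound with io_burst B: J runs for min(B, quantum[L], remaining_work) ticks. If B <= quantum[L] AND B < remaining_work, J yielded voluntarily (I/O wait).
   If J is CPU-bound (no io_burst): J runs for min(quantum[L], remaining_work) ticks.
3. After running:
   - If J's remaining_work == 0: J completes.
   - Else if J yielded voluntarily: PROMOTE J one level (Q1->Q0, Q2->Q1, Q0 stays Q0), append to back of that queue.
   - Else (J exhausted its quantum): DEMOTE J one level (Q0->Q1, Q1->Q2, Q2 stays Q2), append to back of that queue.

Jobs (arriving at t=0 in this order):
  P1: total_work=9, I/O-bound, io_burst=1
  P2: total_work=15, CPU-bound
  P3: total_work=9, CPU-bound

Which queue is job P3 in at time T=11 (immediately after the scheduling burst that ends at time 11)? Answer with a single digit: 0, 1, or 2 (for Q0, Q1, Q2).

t=0-1: P1@Q0 runs 1, rem=8, I/O yield, promote→Q0. Q0=[P2,P3,P1] Q1=[] Q2=[]
t=1-4: P2@Q0 runs 3, rem=12, quantum used, demote→Q1. Q0=[P3,P1] Q1=[P2] Q2=[]
t=4-7: P3@Q0 runs 3, rem=6, quantum used, demote→Q1. Q0=[P1] Q1=[P2,P3] Q2=[]
t=7-8: P1@Q0 runs 1, rem=7, I/O yield, promote→Q0. Q0=[P1] Q1=[P2,P3] Q2=[]
t=8-9: P1@Q0 runs 1, rem=6, I/O yield, promote→Q0. Q0=[P1] Q1=[P2,P3] Q2=[]
t=9-10: P1@Q0 runs 1, rem=5, I/O yield, promote→Q0. Q0=[P1] Q1=[P2,P3] Q2=[]
t=10-11: P1@Q0 runs 1, rem=4, I/O yield, promote→Q0. Q0=[P1] Q1=[P2,P3] Q2=[]
t=11-12: P1@Q0 runs 1, rem=3, I/O yield, promote→Q0. Q0=[P1] Q1=[P2,P3] Q2=[]
t=12-13: P1@Q0 runs 1, rem=2, I/O yield, promote→Q0. Q0=[P1] Q1=[P2,P3] Q2=[]
t=13-14: P1@Q0 runs 1, rem=1, I/O yield, promote→Q0. Q0=[P1] Q1=[P2,P3] Q2=[]
t=14-15: P1@Q0 runs 1, rem=0, completes. Q0=[] Q1=[P2,P3] Q2=[]
t=15-19: P2@Q1 runs 4, rem=8, quantum used, demote→Q2. Q0=[] Q1=[P3] Q2=[P2]
t=19-23: P3@Q1 runs 4, rem=2, quantum used, demote→Q2. Q0=[] Q1=[] Q2=[P2,P3]
t=23-31: P2@Q2 runs 8, rem=0, completes. Q0=[] Q1=[] Q2=[P3]
t=31-33: P3@Q2 runs 2, rem=0, completes. Q0=[] Q1=[] Q2=[]

Answer: 1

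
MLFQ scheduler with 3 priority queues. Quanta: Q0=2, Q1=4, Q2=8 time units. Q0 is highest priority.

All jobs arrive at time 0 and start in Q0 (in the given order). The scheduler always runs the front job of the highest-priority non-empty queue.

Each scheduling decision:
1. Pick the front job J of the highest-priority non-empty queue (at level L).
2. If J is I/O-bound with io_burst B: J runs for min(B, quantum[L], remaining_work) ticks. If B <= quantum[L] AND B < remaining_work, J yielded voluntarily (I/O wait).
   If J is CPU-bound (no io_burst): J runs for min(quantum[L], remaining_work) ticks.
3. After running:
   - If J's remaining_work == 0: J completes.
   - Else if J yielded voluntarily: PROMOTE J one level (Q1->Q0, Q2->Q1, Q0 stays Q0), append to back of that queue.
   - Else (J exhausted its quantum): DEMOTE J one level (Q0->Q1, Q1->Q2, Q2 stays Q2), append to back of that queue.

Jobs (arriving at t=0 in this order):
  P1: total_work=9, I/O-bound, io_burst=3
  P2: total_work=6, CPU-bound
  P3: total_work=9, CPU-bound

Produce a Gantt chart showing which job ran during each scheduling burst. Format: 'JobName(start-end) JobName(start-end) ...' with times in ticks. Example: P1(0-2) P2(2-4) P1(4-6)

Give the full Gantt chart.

Answer: P1(0-2) P2(2-4) P3(4-6) P1(6-9) P1(9-11) P2(11-15) P3(15-19) P1(19-21) P3(21-24)

Derivation:
t=0-2: P1@Q0 runs 2, rem=7, quantum used, demote→Q1. Q0=[P2,P3] Q1=[P1] Q2=[]
t=2-4: P2@Q0 runs 2, rem=4, quantum used, demote→Q1. Q0=[P3] Q1=[P1,P2] Q2=[]
t=4-6: P3@Q0 runs 2, rem=7, quantum used, demote→Q1. Q0=[] Q1=[P1,P2,P3] Q2=[]
t=6-9: P1@Q1 runs 3, rem=4, I/O yield, promote→Q0. Q0=[P1] Q1=[P2,P3] Q2=[]
t=9-11: P1@Q0 runs 2, rem=2, quantum used, demote→Q1. Q0=[] Q1=[P2,P3,P1] Q2=[]
t=11-15: P2@Q1 runs 4, rem=0, completes. Q0=[] Q1=[P3,P1] Q2=[]
t=15-19: P3@Q1 runs 4, rem=3, quantum used, demote→Q2. Q0=[] Q1=[P1] Q2=[P3]
t=19-21: P1@Q1 runs 2, rem=0, completes. Q0=[] Q1=[] Q2=[P3]
t=21-24: P3@Q2 runs 3, rem=0, completes. Q0=[] Q1=[] Q2=[]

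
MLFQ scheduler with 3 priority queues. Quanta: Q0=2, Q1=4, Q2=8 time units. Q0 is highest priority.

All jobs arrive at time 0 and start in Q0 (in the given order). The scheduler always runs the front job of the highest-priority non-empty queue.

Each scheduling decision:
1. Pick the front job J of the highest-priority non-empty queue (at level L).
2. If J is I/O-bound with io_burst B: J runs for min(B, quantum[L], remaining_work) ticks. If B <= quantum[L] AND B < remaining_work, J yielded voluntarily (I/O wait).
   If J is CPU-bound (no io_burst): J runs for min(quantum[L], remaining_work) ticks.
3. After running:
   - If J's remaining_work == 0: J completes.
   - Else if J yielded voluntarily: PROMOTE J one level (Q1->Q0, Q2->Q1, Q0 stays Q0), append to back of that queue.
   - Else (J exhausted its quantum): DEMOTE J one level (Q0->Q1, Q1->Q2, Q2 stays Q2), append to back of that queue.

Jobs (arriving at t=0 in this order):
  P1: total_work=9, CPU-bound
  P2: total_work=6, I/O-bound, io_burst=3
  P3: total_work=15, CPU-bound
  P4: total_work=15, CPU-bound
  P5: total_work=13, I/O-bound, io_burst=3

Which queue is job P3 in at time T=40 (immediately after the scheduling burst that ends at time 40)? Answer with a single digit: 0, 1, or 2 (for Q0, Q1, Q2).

t=0-2: P1@Q0 runs 2, rem=7, quantum used, demote→Q1. Q0=[P2,P3,P4,P5] Q1=[P1] Q2=[]
t=2-4: P2@Q0 runs 2, rem=4, quantum used, demote→Q1. Q0=[P3,P4,P5] Q1=[P1,P2] Q2=[]
t=4-6: P3@Q0 runs 2, rem=13, quantum used, demote→Q1. Q0=[P4,P5] Q1=[P1,P2,P3] Q2=[]
t=6-8: P4@Q0 runs 2, rem=13, quantum used, demote→Q1. Q0=[P5] Q1=[P1,P2,P3,P4] Q2=[]
t=8-10: P5@Q0 runs 2, rem=11, quantum used, demote→Q1. Q0=[] Q1=[P1,P2,P3,P4,P5] Q2=[]
t=10-14: P1@Q1 runs 4, rem=3, quantum used, demote→Q2. Q0=[] Q1=[P2,P3,P4,P5] Q2=[P1]
t=14-17: P2@Q1 runs 3, rem=1, I/O yield, promote→Q0. Q0=[P2] Q1=[P3,P4,P5] Q2=[P1]
t=17-18: P2@Q0 runs 1, rem=0, completes. Q0=[] Q1=[P3,P4,P5] Q2=[P1]
t=18-22: P3@Q1 runs 4, rem=9, quantum used, demote→Q2. Q0=[] Q1=[P4,P5] Q2=[P1,P3]
t=22-26: P4@Q1 runs 4, rem=9, quantum used, demote→Q2. Q0=[] Q1=[P5] Q2=[P1,P3,P4]
t=26-29: P5@Q1 runs 3, rem=8, I/O yield, promote→Q0. Q0=[P5] Q1=[] Q2=[P1,P3,P4]
t=29-31: P5@Q0 runs 2, rem=6, quantum used, demote→Q1. Q0=[] Q1=[P5] Q2=[P1,P3,P4]
t=31-34: P5@Q1 runs 3, rem=3, I/O yield, promote→Q0. Q0=[P5] Q1=[] Q2=[P1,P3,P4]
t=34-36: P5@Q0 runs 2, rem=1, quantum used, demote→Q1. Q0=[] Q1=[P5] Q2=[P1,P3,P4]
t=36-37: P5@Q1 runs 1, rem=0, completes. Q0=[] Q1=[] Q2=[P1,P3,P4]
t=37-40: P1@Q2 runs 3, rem=0, completes. Q0=[] Q1=[] Q2=[P3,P4]
t=40-48: P3@Q2 runs 8, rem=1, quantum used, demote→Q2. Q0=[] Q1=[] Q2=[P4,P3]
t=48-56: P4@Q2 runs 8, rem=1, quantum used, demote→Q2. Q0=[] Q1=[] Q2=[P3,P4]
t=56-57: P3@Q2 runs 1, rem=0, completes. Q0=[] Q1=[] Q2=[P4]
t=57-58: P4@Q2 runs 1, rem=0, completes. Q0=[] Q1=[] Q2=[]

Answer: 2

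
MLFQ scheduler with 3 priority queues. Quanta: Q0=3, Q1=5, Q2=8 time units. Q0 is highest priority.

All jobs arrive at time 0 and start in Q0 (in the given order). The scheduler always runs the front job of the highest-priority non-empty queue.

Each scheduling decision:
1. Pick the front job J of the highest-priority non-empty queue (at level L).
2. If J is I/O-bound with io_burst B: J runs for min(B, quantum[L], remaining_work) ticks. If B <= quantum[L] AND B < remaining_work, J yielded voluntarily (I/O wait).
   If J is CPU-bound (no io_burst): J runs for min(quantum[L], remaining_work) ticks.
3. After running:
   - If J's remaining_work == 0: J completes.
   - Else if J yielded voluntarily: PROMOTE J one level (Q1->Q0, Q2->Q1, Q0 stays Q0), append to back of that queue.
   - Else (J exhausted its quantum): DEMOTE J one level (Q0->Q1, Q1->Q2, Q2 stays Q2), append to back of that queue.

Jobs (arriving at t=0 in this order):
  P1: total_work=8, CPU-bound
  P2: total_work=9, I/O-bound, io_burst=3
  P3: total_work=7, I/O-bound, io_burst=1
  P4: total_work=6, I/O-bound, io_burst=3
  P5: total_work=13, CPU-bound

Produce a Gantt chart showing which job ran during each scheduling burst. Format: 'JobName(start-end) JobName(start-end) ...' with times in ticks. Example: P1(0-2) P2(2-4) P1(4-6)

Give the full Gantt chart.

t=0-3: P1@Q0 runs 3, rem=5, quantum used, demote→Q1. Q0=[P2,P3,P4,P5] Q1=[P1] Q2=[]
t=3-6: P2@Q0 runs 3, rem=6, I/O yield, promote→Q0. Q0=[P3,P4,P5,P2] Q1=[P1] Q2=[]
t=6-7: P3@Q0 runs 1, rem=6, I/O yield, promote→Q0. Q0=[P4,P5,P2,P3] Q1=[P1] Q2=[]
t=7-10: P4@Q0 runs 3, rem=3, I/O yield, promote→Q0. Q0=[P5,P2,P3,P4] Q1=[P1] Q2=[]
t=10-13: P5@Q0 runs 3, rem=10, quantum used, demote→Q1. Q0=[P2,P3,P4] Q1=[P1,P5] Q2=[]
t=13-16: P2@Q0 runs 3, rem=3, I/O yield, promote→Q0. Q0=[P3,P4,P2] Q1=[P1,P5] Q2=[]
t=16-17: P3@Q0 runs 1, rem=5, I/O yield, promote→Q0. Q0=[P4,P2,P3] Q1=[P1,P5] Q2=[]
t=17-20: P4@Q0 runs 3, rem=0, completes. Q0=[P2,P3] Q1=[P1,P5] Q2=[]
t=20-23: P2@Q0 runs 3, rem=0, completes. Q0=[P3] Q1=[P1,P5] Q2=[]
t=23-24: P3@Q0 runs 1, rem=4, I/O yield, promote→Q0. Q0=[P3] Q1=[P1,P5] Q2=[]
t=24-25: P3@Q0 runs 1, rem=3, I/O yield, promote→Q0. Q0=[P3] Q1=[P1,P5] Q2=[]
t=25-26: P3@Q0 runs 1, rem=2, I/O yield, promote→Q0. Q0=[P3] Q1=[P1,P5] Q2=[]
t=26-27: P3@Q0 runs 1, rem=1, I/O yield, promote→Q0. Q0=[P3] Q1=[P1,P5] Q2=[]
t=27-28: P3@Q0 runs 1, rem=0, completes. Q0=[] Q1=[P1,P5] Q2=[]
t=28-33: P1@Q1 runs 5, rem=0, completes. Q0=[] Q1=[P5] Q2=[]
t=33-38: P5@Q1 runs 5, rem=5, quantum used, demote→Q2. Q0=[] Q1=[] Q2=[P5]
t=38-43: P5@Q2 runs 5, rem=0, completes. Q0=[] Q1=[] Q2=[]

Answer: P1(0-3) P2(3-6) P3(6-7) P4(7-10) P5(10-13) P2(13-16) P3(16-17) P4(17-20) P2(20-23) P3(23-24) P3(24-25) P3(25-26) P3(26-27) P3(27-28) P1(28-33) P5(33-38) P5(38-43)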